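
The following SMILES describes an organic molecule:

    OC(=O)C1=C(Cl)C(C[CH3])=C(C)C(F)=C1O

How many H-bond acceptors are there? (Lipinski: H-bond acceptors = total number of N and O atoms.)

N atoms: 0; O atoms: 3.
Lipinski HBA = 0 + 3 = 3.

3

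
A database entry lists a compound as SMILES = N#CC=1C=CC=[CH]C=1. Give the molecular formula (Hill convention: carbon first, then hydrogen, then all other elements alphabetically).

Walk through each heavy atom and fill implicit hydrogens from standard valence (C 4, N 3, O 2, S 2, halogen 1):
  atom 1: N, bond orders sum to 3 (valence 3) → 0 H
  atom 2: C, bond orders sum to 4 (valence 4) → 0 H
  atom 3: C, bond orders sum to 4 (valence 4) → 0 H
  atom 4: C, bond orders sum to 3 (valence 4) → 1 H
  atom 5: C, bond orders sum to 3 (valence 4) → 1 H
  atom 6: C, bond orders sum to 3 (valence 4) → 1 H
  atom 7: C with explicit H count 1
  atom 8: C, bond orders sum to 3 (valence 4) → 1 H
Totals → C:7, H:5, N:1.
In Hill order: C7H5N.

C7H5N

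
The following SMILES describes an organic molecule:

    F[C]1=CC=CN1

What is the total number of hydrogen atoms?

Walk through each heavy atom and fill implicit hydrogens from standard valence (C 4, N 3, O 2, S 2, halogen 1):
  atom 1: F (halogen, monovalent) → 0 H
  atom 2: C with explicit H count 0
  atom 3: C, bond orders sum to 3 (valence 4) → 1 H
  atom 4: C, bond orders sum to 3 (valence 4) → 1 H
  atom 5: C, bond orders sum to 3 (valence 4) → 1 H
  atom 6: N, bond orders sum to 2 (valence 3) → 1 H
Total hydrogens: 4.

4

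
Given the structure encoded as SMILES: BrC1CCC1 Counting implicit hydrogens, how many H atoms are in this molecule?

7

Walk through each heavy atom and fill implicit hydrogens from standard valence (C 4, N 3, O 2, S 2, halogen 1):
  atom 1: Br (halogen, monovalent) → 0 H
  atom 2: C, bond orders sum to 3 (valence 4) → 1 H
  atom 3: C, bond orders sum to 2 (valence 4) → 2 H
  atom 4: C, bond orders sum to 2 (valence 4) → 2 H
  atom 5: C, bond orders sum to 2 (valence 4) → 2 H
Total hydrogens: 7.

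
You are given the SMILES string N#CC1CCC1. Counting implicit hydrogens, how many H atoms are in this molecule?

7

Walk through each heavy atom and fill implicit hydrogens from standard valence (C 4, N 3, O 2, S 2, halogen 1):
  atom 1: N, bond orders sum to 3 (valence 3) → 0 H
  atom 2: C, bond orders sum to 4 (valence 4) → 0 H
  atom 3: C, bond orders sum to 3 (valence 4) → 1 H
  atom 4: C, bond orders sum to 2 (valence 4) → 2 H
  atom 5: C, bond orders sum to 2 (valence 4) → 2 H
  atom 6: C, bond orders sum to 2 (valence 4) → 2 H
Total hydrogens: 7.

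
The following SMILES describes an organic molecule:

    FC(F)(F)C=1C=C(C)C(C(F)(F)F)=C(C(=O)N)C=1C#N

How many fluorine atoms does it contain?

6

Scan the SMILES for F atoms (remember two-letter symbols like Cl and Br are single atoms).
Fluorine count: 6.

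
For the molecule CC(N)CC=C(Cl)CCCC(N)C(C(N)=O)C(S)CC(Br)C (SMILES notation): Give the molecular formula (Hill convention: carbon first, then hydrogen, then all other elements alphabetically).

C15H29BrClN3OS

Walk through each heavy atom and fill implicit hydrogens from standard valence (C 4, N 3, O 2, S 2, halogen 1):
  atom 1: C, bond orders sum to 1 (valence 4) → 3 H
  atom 2: C, bond orders sum to 3 (valence 4) → 1 H
  atom 3: N, bond orders sum to 1 (valence 3) → 2 H
  atom 4: C, bond orders sum to 2 (valence 4) → 2 H
  atom 5: C, bond orders sum to 3 (valence 4) → 1 H
  atom 6: C, bond orders sum to 4 (valence 4) → 0 H
  atom 7: Cl (halogen, monovalent) → 0 H
  atom 8: C, bond orders sum to 2 (valence 4) → 2 H
  atom 9: C, bond orders sum to 2 (valence 4) → 2 H
  atom 10: C, bond orders sum to 2 (valence 4) → 2 H
  atom 11: C, bond orders sum to 3 (valence 4) → 1 H
  atom 12: N, bond orders sum to 1 (valence 3) → 2 H
  atom 13: C, bond orders sum to 3 (valence 4) → 1 H
  atom 14: C, bond orders sum to 4 (valence 4) → 0 H
  atom 15: N, bond orders sum to 1 (valence 3) → 2 H
  atom 16: O, bond orders sum to 2 (valence 2) → 0 H
  atom 17: C, bond orders sum to 3 (valence 4) → 1 H
  atom 18: S, bond orders sum to 1 (valence 2) → 1 H
  atom 19: C, bond orders sum to 2 (valence 4) → 2 H
  atom 20: C, bond orders sum to 3 (valence 4) → 1 H
  atom 21: Br (halogen, monovalent) → 0 H
  atom 22: C, bond orders sum to 1 (valence 4) → 3 H
Totals → C:15, H:29, Br:1, Cl:1, N:3, O:1, S:1.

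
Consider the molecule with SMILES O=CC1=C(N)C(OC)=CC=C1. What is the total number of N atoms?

1

Scan the SMILES for N atoms (remember two-letter symbols like Cl and Br are single atoms).
Nitrogen count: 1.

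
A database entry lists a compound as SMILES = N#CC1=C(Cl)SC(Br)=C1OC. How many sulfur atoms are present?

Scan the SMILES for S atoms (remember two-letter symbols like Cl and Br are single atoms).
Sulfur count: 1.

1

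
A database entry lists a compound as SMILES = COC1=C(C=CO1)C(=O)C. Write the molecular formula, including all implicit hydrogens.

Walk through each heavy atom and fill implicit hydrogens from standard valence (C 4, N 3, O 2, S 2, halogen 1):
  atom 1: C, bond orders sum to 1 (valence 4) → 3 H
  atom 2: O, bond orders sum to 2 (valence 2) → 0 H
  atom 3: C, bond orders sum to 4 (valence 4) → 0 H
  atom 4: C, bond orders sum to 4 (valence 4) → 0 H
  atom 5: C, bond orders sum to 3 (valence 4) → 1 H
  atom 6: C, bond orders sum to 3 (valence 4) → 1 H
  atom 7: O, bond orders sum to 2 (valence 2) → 0 H
  atom 8: C, bond orders sum to 4 (valence 4) → 0 H
  atom 9: O, bond orders sum to 2 (valence 2) → 0 H
  atom 10: C, bond orders sum to 1 (valence 4) → 3 H
Totals → C:7, H:8, O:3.
In Hill order: C7H8O3.

C7H8O3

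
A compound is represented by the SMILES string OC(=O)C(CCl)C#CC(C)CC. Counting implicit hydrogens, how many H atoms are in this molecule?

13

Walk through each heavy atom and fill implicit hydrogens from standard valence (C 4, N 3, O 2, S 2, halogen 1):
  atom 1: O, bond orders sum to 1 (valence 2) → 1 H
  atom 2: C, bond orders sum to 4 (valence 4) → 0 H
  atom 3: O, bond orders sum to 2 (valence 2) → 0 H
  atom 4: C, bond orders sum to 3 (valence 4) → 1 H
  atom 5: C, bond orders sum to 2 (valence 4) → 2 H
  atom 6: Cl (halogen, monovalent) → 0 H
  atom 7: C, bond orders sum to 4 (valence 4) → 0 H
  atom 8: C, bond orders sum to 4 (valence 4) → 0 H
  atom 9: C, bond orders sum to 3 (valence 4) → 1 H
  atom 10: C, bond orders sum to 1 (valence 4) → 3 H
  atom 11: C, bond orders sum to 2 (valence 4) → 2 H
  atom 12: C, bond orders sum to 1 (valence 4) → 3 H
Total hydrogens: 13.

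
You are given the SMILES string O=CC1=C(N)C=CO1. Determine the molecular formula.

C5H5NO2

Walk through each heavy atom and fill implicit hydrogens from standard valence (C 4, N 3, O 2, S 2, halogen 1):
  atom 1: O, bond orders sum to 2 (valence 2) → 0 H
  atom 2: C, bond orders sum to 3 (valence 4) → 1 H
  atom 3: C, bond orders sum to 4 (valence 4) → 0 H
  atom 4: C, bond orders sum to 4 (valence 4) → 0 H
  atom 5: N, bond orders sum to 1 (valence 3) → 2 H
  atom 6: C, bond orders sum to 3 (valence 4) → 1 H
  atom 7: C, bond orders sum to 3 (valence 4) → 1 H
  atom 8: O, bond orders sum to 2 (valence 2) → 0 H
Totals → C:5, H:5, N:1, O:2.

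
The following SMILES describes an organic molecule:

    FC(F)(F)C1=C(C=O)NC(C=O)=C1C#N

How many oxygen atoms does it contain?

2

Scan the SMILES for O atoms (remember two-letter symbols like Cl and Br are single atoms).
Oxygen count: 2.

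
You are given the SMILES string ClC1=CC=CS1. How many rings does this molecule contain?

1

In SMILES, each pair of matching ring-closure digits denotes one ring-closing bond; the number of such bonds equals the number of independent rings.
Ring-closure bonds here: 1.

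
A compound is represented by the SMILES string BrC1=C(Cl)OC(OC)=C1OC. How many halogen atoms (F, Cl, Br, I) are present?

Halogen atoms appear at heavy-atom positions 1, 4 (1×Br, 1×Cl).
Other groups present: 2 ether.
Halogen count: 2.

2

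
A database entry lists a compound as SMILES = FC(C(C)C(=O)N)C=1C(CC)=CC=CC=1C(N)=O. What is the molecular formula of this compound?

Walk through each heavy atom and fill implicit hydrogens from standard valence (C 4, N 3, O 2, S 2, halogen 1):
  atom 1: F (halogen, monovalent) → 0 H
  atom 2: C, bond orders sum to 3 (valence 4) → 1 H
  atom 3: C, bond orders sum to 3 (valence 4) → 1 H
  atom 4: C, bond orders sum to 1 (valence 4) → 3 H
  atom 5: C, bond orders sum to 4 (valence 4) → 0 H
  atom 6: O, bond orders sum to 2 (valence 2) → 0 H
  atom 7: N, bond orders sum to 1 (valence 3) → 2 H
  atom 8: C, bond orders sum to 4 (valence 4) → 0 H
  atom 9: C, bond orders sum to 4 (valence 4) → 0 H
  atom 10: C, bond orders sum to 2 (valence 4) → 2 H
  atom 11: C, bond orders sum to 1 (valence 4) → 3 H
  atom 12: C, bond orders sum to 3 (valence 4) → 1 H
  atom 13: C, bond orders sum to 3 (valence 4) → 1 H
  atom 14: C, bond orders sum to 3 (valence 4) → 1 H
  atom 15: C, bond orders sum to 4 (valence 4) → 0 H
  atom 16: C, bond orders sum to 4 (valence 4) → 0 H
  atom 17: N, bond orders sum to 1 (valence 3) → 2 H
  atom 18: O, bond orders sum to 2 (valence 2) → 0 H
Totals → C:13, H:17, F:1, N:2, O:2.

C13H17FN2O2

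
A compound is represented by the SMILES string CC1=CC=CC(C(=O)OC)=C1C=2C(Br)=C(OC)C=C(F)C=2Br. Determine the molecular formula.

Walk through each heavy atom and fill implicit hydrogens from standard valence (C 4, N 3, O 2, S 2, halogen 1):
  atom 1: C, bond orders sum to 1 (valence 4) → 3 H
  atom 2: C, bond orders sum to 4 (valence 4) → 0 H
  atom 3: C, bond orders sum to 3 (valence 4) → 1 H
  atom 4: C, bond orders sum to 3 (valence 4) → 1 H
  atom 5: C, bond orders sum to 3 (valence 4) → 1 H
  atom 6: C, bond orders sum to 4 (valence 4) → 0 H
  atom 7: C, bond orders sum to 4 (valence 4) → 0 H
  atom 8: O, bond orders sum to 2 (valence 2) → 0 H
  atom 9: O, bond orders sum to 2 (valence 2) → 0 H
  atom 10: C, bond orders sum to 1 (valence 4) → 3 H
  atom 11: C, bond orders sum to 4 (valence 4) → 0 H
  atom 12: C, bond orders sum to 4 (valence 4) → 0 H
  atom 13: C, bond orders sum to 4 (valence 4) → 0 H
  atom 14: Br (halogen, monovalent) → 0 H
  atom 15: C, bond orders sum to 4 (valence 4) → 0 H
  atom 16: O, bond orders sum to 2 (valence 2) → 0 H
  atom 17: C, bond orders sum to 1 (valence 4) → 3 H
  atom 18: C, bond orders sum to 3 (valence 4) → 1 H
  atom 19: C, bond orders sum to 4 (valence 4) → 0 H
  atom 20: F (halogen, monovalent) → 0 H
  atom 21: C, bond orders sum to 4 (valence 4) → 0 H
  atom 22: Br (halogen, monovalent) → 0 H
Totals → C:16, H:13, Br:2, F:1, O:3.

C16H13Br2FO3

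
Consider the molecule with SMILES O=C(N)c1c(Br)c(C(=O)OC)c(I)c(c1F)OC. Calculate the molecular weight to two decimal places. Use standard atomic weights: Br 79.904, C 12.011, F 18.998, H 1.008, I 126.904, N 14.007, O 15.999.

431.98 g/mol

First, the molecular formula is C10H8BrFINO4 (counting implicit H from valence).
  Br: 1 × 79.904 = 79.904
  C: 10 × 12.011 = 120.110
  F: 1 × 18.998 = 18.998
  H: 8 × 1.008 = 8.064
  I: 1 × 126.904 = 126.904
  N: 1 × 14.007 = 14.007
  O: 4 × 15.999 = 63.996
Sum: 1×79.904 + 10×12.011 + 1×18.998 + 8×1.008 + 1×126.904 + 1×14.007 + 4×15.999 = 431.983 → 431.98 g/mol.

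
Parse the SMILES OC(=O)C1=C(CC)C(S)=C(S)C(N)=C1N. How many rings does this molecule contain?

In SMILES, each pair of matching ring-closure digits denotes one ring-closing bond; the number of such bonds equals the number of independent rings.
Ring-closure bonds here: 1.

1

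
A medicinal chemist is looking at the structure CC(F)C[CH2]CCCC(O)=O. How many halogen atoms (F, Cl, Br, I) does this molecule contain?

Halogen atoms appear at heavy-atom position 3 (1×F).
Other groups present: 1 carboxylic acid.
Halogen count: 1.

1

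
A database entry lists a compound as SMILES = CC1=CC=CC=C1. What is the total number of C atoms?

7

Count every carbon token in the SMILES (each C, including those in ring-closure positions and inside branches).
Carbon count: 7.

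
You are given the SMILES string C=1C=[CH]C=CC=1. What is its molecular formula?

C6H6

Walk through each heavy atom and fill implicit hydrogens from standard valence (C 4, N 3, O 2, S 2, halogen 1):
  atom 1: C, bond orders sum to 3 (valence 4) → 1 H
  atom 2: C, bond orders sum to 3 (valence 4) → 1 H
  atom 3: C with explicit H count 1
  atom 4: C, bond orders sum to 3 (valence 4) → 1 H
  atom 5: C, bond orders sum to 3 (valence 4) → 1 H
  atom 6: C, bond orders sum to 3 (valence 4) → 1 H
Totals → C:6, H:6.
In Hill order: C6H6.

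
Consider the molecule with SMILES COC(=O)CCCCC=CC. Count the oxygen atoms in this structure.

Scan the SMILES for O atoms (remember two-letter symbols like Cl and Br are single atoms).
Oxygen count: 2.

2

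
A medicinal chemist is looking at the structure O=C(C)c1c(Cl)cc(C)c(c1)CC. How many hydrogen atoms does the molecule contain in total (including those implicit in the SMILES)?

Walk through each heavy atom and fill implicit hydrogens from standard valence (C 4, N 3, O 2, S 2, halogen 1); for lowercase aromatic atoms, an aromatic c carries 1 H when it has two neighbours and 0 H with three, and aromatic n carries 0 H:
  atom 1: O, bond orders sum to 2 (valence 2) → 0 H
  atom 2: C, bond orders sum to 4 (valence 4) → 0 H
  atom 3: C, bond orders sum to 1 (valence 4) → 3 H
  atom 4: aromatic c, 3 neighbours → 0 H
  atom 5: aromatic c, 3 neighbours → 0 H
  atom 6: Cl (halogen, monovalent) → 0 H
  atom 7: aromatic c, 2 neighbours → 1 H
  atom 8: aromatic c, 3 neighbours → 0 H
  atom 9: C, bond orders sum to 1 (valence 4) → 3 H
  atom 10: aromatic c, 3 neighbours → 0 H
  atom 11: aromatic c, 2 neighbours → 1 H
  atom 12: C, bond orders sum to 2 (valence 4) → 2 H
  atom 13: C, bond orders sum to 1 (valence 4) → 3 H
Total hydrogens: 13.

13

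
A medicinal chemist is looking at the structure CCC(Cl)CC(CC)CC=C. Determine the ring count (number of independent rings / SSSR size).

0

In SMILES, each pair of matching ring-closure digits denotes one ring-closing bond; the number of such bonds equals the number of independent rings.
Ring-closure bonds here: 0.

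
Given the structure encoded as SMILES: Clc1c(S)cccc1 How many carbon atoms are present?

Count every carbon token in the SMILES (each C, including those in ring-closure positions and inside branches).
Carbon count: 6.

6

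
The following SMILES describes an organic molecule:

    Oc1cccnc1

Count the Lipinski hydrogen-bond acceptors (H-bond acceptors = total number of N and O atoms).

N atoms: 1; O atoms: 1.
Lipinski HBA = 1 + 1 = 2.

2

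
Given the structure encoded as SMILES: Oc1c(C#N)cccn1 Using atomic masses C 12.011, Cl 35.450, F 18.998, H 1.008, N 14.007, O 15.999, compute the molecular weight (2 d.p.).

First, the molecular formula is C6H4N2O (counting implicit H from valence).
  C: 6 × 12.011 = 72.066
  H: 4 × 1.008 = 4.032
  N: 2 × 14.007 = 28.014
  O: 1 × 15.999 = 15.999
Sum: 6×12.011 + 4×1.008 + 2×14.007 + 1×15.999 = 120.111 → 120.11 g/mol.

120.11 g/mol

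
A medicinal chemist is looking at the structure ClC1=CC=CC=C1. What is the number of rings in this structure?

In SMILES, each pair of matching ring-closure digits denotes one ring-closing bond; the number of such bonds equals the number of independent rings.
Ring-closure bonds here: 1.

1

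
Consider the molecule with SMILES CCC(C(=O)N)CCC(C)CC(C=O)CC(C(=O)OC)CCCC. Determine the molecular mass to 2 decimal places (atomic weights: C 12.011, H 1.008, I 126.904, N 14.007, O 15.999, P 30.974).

341.49 g/mol

First, the molecular formula is C19H35NO4 (counting implicit H from valence).
  C: 19 × 12.011 = 228.209
  H: 35 × 1.008 = 35.280
  N: 1 × 14.007 = 14.007
  O: 4 × 15.999 = 63.996
Sum: 19×12.011 + 35×1.008 + 1×14.007 + 4×15.999 = 341.492 → 341.49 g/mol.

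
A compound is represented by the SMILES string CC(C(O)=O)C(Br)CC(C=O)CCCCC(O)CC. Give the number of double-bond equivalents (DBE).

Molecular formula: C14H25BrO4.
DoU = (2C + 2 + N − H − X) / 2, where X is the halogen count and O/S are ignored.
    = (2·14 + 2 + 0 − 25 − 1) / 2 = 4 / 2 = 2.

2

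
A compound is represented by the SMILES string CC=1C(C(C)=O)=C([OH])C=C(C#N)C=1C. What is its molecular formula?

Walk through each heavy atom and fill implicit hydrogens from standard valence (C 4, N 3, O 2, S 2, halogen 1):
  atom 1: C, bond orders sum to 1 (valence 4) → 3 H
  atom 2: C, bond orders sum to 4 (valence 4) → 0 H
  atom 3: C, bond orders sum to 4 (valence 4) → 0 H
  atom 4: C, bond orders sum to 4 (valence 4) → 0 H
  atom 5: C, bond orders sum to 1 (valence 4) → 3 H
  atom 6: O, bond orders sum to 2 (valence 2) → 0 H
  atom 7: C, bond orders sum to 4 (valence 4) → 0 H
  atom 8: O with explicit H count 1
  atom 9: C, bond orders sum to 3 (valence 4) → 1 H
  atom 10: C, bond orders sum to 4 (valence 4) → 0 H
  atom 11: C, bond orders sum to 4 (valence 4) → 0 H
  atom 12: N, bond orders sum to 3 (valence 3) → 0 H
  atom 13: C, bond orders sum to 4 (valence 4) → 0 H
  atom 14: C, bond orders sum to 1 (valence 4) → 3 H
Totals → C:11, H:11, N:1, O:2.

C11H11NO2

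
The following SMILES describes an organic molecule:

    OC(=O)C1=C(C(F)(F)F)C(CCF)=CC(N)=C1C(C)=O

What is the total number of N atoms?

1

Scan the SMILES for N atoms (remember two-letter symbols like Cl and Br are single atoms).
Nitrogen count: 1.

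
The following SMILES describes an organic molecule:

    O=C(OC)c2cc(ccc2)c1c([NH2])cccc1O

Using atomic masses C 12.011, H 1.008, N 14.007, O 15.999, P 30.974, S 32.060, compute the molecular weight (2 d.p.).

243.26 g/mol

First, the molecular formula is C14H13NO3 (counting implicit H from valence).
  C: 14 × 12.011 = 168.154
  H: 13 × 1.008 = 13.104
  N: 1 × 14.007 = 14.007
  O: 3 × 15.999 = 47.997
Sum: 14×12.011 + 13×1.008 + 1×14.007 + 3×15.999 = 243.262 → 243.26 g/mol.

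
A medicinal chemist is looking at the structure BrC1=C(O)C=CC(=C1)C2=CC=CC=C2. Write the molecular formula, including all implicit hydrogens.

Walk through each heavy atom and fill implicit hydrogens from standard valence (C 4, N 3, O 2, S 2, halogen 1):
  atom 1: Br (halogen, monovalent) → 0 H
  atom 2: C, bond orders sum to 4 (valence 4) → 0 H
  atom 3: C, bond orders sum to 4 (valence 4) → 0 H
  atom 4: O, bond orders sum to 1 (valence 2) → 1 H
  atom 5: C, bond orders sum to 3 (valence 4) → 1 H
  atom 6: C, bond orders sum to 3 (valence 4) → 1 H
  atom 7: C, bond orders sum to 4 (valence 4) → 0 H
  atom 8: C, bond orders sum to 3 (valence 4) → 1 H
  atom 9: C, bond orders sum to 4 (valence 4) → 0 H
  atom 10: C, bond orders sum to 3 (valence 4) → 1 H
  atom 11: C, bond orders sum to 3 (valence 4) → 1 H
  atom 12: C, bond orders sum to 3 (valence 4) → 1 H
  atom 13: C, bond orders sum to 3 (valence 4) → 1 H
  atom 14: C, bond orders sum to 3 (valence 4) → 1 H
Totals → C:12, H:9, Br:1, O:1.

C12H9BrO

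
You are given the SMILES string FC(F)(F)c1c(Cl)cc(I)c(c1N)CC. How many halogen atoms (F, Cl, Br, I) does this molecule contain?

5

Halogen atoms appear at heavy-atom positions 1, 3, 4, 7, 10 (1×Cl, 3×F, 1×I).
Other groups present: 1 primary amine.
Halogen count: 5.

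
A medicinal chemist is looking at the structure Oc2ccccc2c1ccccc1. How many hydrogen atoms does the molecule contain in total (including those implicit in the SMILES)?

10

Walk through each heavy atom and fill implicit hydrogens from standard valence (C 4, N 3, O 2, S 2, halogen 1); for lowercase aromatic atoms, an aromatic c carries 1 H when it has two neighbours and 0 H with three, and aromatic n carries 0 H:
  atom 1: O, bond orders sum to 1 (valence 2) → 1 H
  atom 2: aromatic c, 3 neighbours → 0 H
  atom 3: aromatic c, 2 neighbours → 1 H
  atom 4: aromatic c, 2 neighbours → 1 H
  atom 5: aromatic c, 2 neighbours → 1 H
  atom 6: aromatic c, 2 neighbours → 1 H
  atom 7: aromatic c, 3 neighbours → 0 H
  atom 8: aromatic c, 3 neighbours → 0 H
  atom 9: aromatic c, 2 neighbours → 1 H
  atom 10: aromatic c, 2 neighbours → 1 H
  atom 11: aromatic c, 2 neighbours → 1 H
  atom 12: aromatic c, 2 neighbours → 1 H
  atom 13: aromatic c, 2 neighbours → 1 H
Total hydrogens: 10.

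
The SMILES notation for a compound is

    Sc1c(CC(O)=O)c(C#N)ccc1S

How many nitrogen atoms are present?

1

Scan the SMILES for N atoms (remember two-letter symbols like Cl and Br are single atoms).
Nitrogen count: 1.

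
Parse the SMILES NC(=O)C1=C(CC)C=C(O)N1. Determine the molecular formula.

C7H10N2O2

Walk through each heavy atom and fill implicit hydrogens from standard valence (C 4, N 3, O 2, S 2, halogen 1):
  atom 1: N, bond orders sum to 1 (valence 3) → 2 H
  atom 2: C, bond orders sum to 4 (valence 4) → 0 H
  atom 3: O, bond orders sum to 2 (valence 2) → 0 H
  atom 4: C, bond orders sum to 4 (valence 4) → 0 H
  atom 5: C, bond orders sum to 4 (valence 4) → 0 H
  atom 6: C, bond orders sum to 2 (valence 4) → 2 H
  atom 7: C, bond orders sum to 1 (valence 4) → 3 H
  atom 8: C, bond orders sum to 3 (valence 4) → 1 H
  atom 9: C, bond orders sum to 4 (valence 4) → 0 H
  atom 10: O, bond orders sum to 1 (valence 2) → 1 H
  atom 11: N, bond orders sum to 2 (valence 3) → 1 H
Totals → C:7, H:10, N:2, O:2.
In Hill order: C7H10N2O2.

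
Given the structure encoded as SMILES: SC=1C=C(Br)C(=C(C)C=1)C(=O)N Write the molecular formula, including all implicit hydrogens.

C8H8BrNOS

Walk through each heavy atom and fill implicit hydrogens from standard valence (C 4, N 3, O 2, S 2, halogen 1):
  atom 1: S, bond orders sum to 1 (valence 2) → 1 H
  atom 2: C, bond orders sum to 4 (valence 4) → 0 H
  atom 3: C, bond orders sum to 3 (valence 4) → 1 H
  atom 4: C, bond orders sum to 4 (valence 4) → 0 H
  atom 5: Br (halogen, monovalent) → 0 H
  atom 6: C, bond orders sum to 4 (valence 4) → 0 H
  atom 7: C, bond orders sum to 4 (valence 4) → 0 H
  atom 8: C, bond orders sum to 1 (valence 4) → 3 H
  atom 9: C, bond orders sum to 3 (valence 4) → 1 H
  atom 10: C, bond orders sum to 4 (valence 4) → 0 H
  atom 11: O, bond orders sum to 2 (valence 2) → 0 H
  atom 12: N, bond orders sum to 1 (valence 3) → 2 H
Totals → C:8, H:8, Br:1, N:1, O:1, S:1.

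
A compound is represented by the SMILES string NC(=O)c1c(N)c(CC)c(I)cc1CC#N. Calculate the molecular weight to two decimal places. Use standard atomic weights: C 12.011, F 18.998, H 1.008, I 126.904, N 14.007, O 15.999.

First, the molecular formula is C11H12IN3O (counting implicit H from valence).
  C: 11 × 12.011 = 132.121
  H: 12 × 1.008 = 12.096
  I: 1 × 126.904 = 126.904
  N: 3 × 14.007 = 42.021
  O: 1 × 15.999 = 15.999
Sum: 11×12.011 + 12×1.008 + 1×126.904 + 3×14.007 + 1×15.999 = 329.141 → 329.14 g/mol.

329.14 g/mol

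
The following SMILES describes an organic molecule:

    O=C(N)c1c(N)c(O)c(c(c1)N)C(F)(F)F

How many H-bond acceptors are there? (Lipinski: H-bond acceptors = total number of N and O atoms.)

5

N atoms: 3; O atoms: 2.
Lipinski HBA = 3 + 2 = 5.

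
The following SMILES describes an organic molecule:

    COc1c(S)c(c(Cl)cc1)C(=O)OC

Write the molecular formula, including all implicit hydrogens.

C9H9ClO3S

Walk through each heavy atom and fill implicit hydrogens from standard valence (C 4, N 3, O 2, S 2, halogen 1); for lowercase aromatic atoms, an aromatic c carries 1 H when it has two neighbours and 0 H with three, and aromatic n carries 0 H:
  atom 1: C, bond orders sum to 1 (valence 4) → 3 H
  atom 2: O, bond orders sum to 2 (valence 2) → 0 H
  atom 3: aromatic c, 3 neighbours → 0 H
  atom 4: aromatic c, 3 neighbours → 0 H
  atom 5: S, bond orders sum to 1 (valence 2) → 1 H
  atom 6: aromatic c, 3 neighbours → 0 H
  atom 7: aromatic c, 3 neighbours → 0 H
  atom 8: Cl (halogen, monovalent) → 0 H
  atom 9: aromatic c, 2 neighbours → 1 H
  atom 10: aromatic c, 2 neighbours → 1 H
  atom 11: C, bond orders sum to 4 (valence 4) → 0 H
  atom 12: O, bond orders sum to 2 (valence 2) → 0 H
  atom 13: O, bond orders sum to 2 (valence 2) → 0 H
  atom 14: C, bond orders sum to 1 (valence 4) → 3 H
Totals → C:9, H:9, Cl:1, O:3, S:1.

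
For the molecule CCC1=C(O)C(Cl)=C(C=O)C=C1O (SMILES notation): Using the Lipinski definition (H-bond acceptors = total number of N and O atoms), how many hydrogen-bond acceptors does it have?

N atoms: 0; O atoms: 3.
Lipinski HBA = 0 + 3 = 3.

3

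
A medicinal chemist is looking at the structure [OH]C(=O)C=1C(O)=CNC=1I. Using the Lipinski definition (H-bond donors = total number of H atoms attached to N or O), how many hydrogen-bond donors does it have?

3

Donors: find every N or O and count the H atoms it carries.
  atom 1 (O): bond orders sum to 1 → 1 H
  atom 3 (O): bond orders sum to 2 → 0 H
  atom 6 (O): bond orders sum to 1 → 1 H
  atom 8 (N): bond orders sum to 2 → 1 H
Lipinski HBD = 3.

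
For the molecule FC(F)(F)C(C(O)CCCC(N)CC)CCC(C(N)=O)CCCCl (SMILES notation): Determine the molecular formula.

C16H30ClF3N2O2

Walk through each heavy atom and fill implicit hydrogens from standard valence (C 4, N 3, O 2, S 2, halogen 1):
  atom 1: F (halogen, monovalent) → 0 H
  atom 2: C, bond orders sum to 4 (valence 4) → 0 H
  atom 3: F (halogen, monovalent) → 0 H
  atom 4: F (halogen, monovalent) → 0 H
  atom 5: C, bond orders sum to 3 (valence 4) → 1 H
  atom 6: C, bond orders sum to 3 (valence 4) → 1 H
  atom 7: O, bond orders sum to 1 (valence 2) → 1 H
  atom 8: C, bond orders sum to 2 (valence 4) → 2 H
  atom 9: C, bond orders sum to 2 (valence 4) → 2 H
  atom 10: C, bond orders sum to 2 (valence 4) → 2 H
  atom 11: C, bond orders sum to 3 (valence 4) → 1 H
  atom 12: N, bond orders sum to 1 (valence 3) → 2 H
  atom 13: C, bond orders sum to 2 (valence 4) → 2 H
  atom 14: C, bond orders sum to 1 (valence 4) → 3 H
  atom 15: C, bond orders sum to 2 (valence 4) → 2 H
  atom 16: C, bond orders sum to 2 (valence 4) → 2 H
  atom 17: C, bond orders sum to 3 (valence 4) → 1 H
  atom 18: C, bond orders sum to 4 (valence 4) → 0 H
  atom 19: N, bond orders sum to 1 (valence 3) → 2 H
  atom 20: O, bond orders sum to 2 (valence 2) → 0 H
  atom 21: C, bond orders sum to 2 (valence 4) → 2 H
  atom 22: C, bond orders sum to 2 (valence 4) → 2 H
  atom 23: C, bond orders sum to 2 (valence 4) → 2 H
  atom 24: Cl (halogen, monovalent) → 0 H
Totals → C:16, H:30, Cl:1, F:3, N:2, O:2.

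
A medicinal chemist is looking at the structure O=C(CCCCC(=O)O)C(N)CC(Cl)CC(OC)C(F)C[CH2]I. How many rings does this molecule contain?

0

In SMILES, each pair of matching ring-closure digits denotes one ring-closing bond; the number of such bonds equals the number of independent rings.
Ring-closure bonds here: 0.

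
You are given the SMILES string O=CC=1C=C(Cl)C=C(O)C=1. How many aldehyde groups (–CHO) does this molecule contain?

1

The aldehyde motif appears at heavy-atom position 2 in the SMILES.
Other groups present: 1 hydroxyl.
Aldehyde count: 1.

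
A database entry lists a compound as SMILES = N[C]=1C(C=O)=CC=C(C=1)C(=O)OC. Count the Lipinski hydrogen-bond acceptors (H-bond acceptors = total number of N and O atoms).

4

N atoms: 1; O atoms: 3.
Lipinski HBA = 1 + 3 = 4.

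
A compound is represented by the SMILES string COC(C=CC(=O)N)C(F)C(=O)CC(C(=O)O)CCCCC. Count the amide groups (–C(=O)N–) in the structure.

The amide motif appears at heavy-atom position 6 in the SMILES.
Other groups present: 1 alkene, 1 carboxylic acid, 1 ether, 1 ketone.
Amide count: 1.

1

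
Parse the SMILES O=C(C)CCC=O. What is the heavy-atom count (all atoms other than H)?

Every atom symbol written in the SMILES (organic subset) is one heavy atom; implicit H are not written.
Heavy atoms by element → C:5, O:2.
Total: 7.

7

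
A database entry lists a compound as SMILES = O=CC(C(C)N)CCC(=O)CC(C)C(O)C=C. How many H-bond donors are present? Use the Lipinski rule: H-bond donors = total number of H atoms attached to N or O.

Donors: find every N or O and count the H atoms it carries.
  atom 1 (O): bond orders sum to 2 → 0 H
  atom 6 (N): bond orders sum to 1 → 2 H
  atom 10 (O): bond orders sum to 2 → 0 H
  atom 15 (O): bond orders sum to 1 → 1 H
Lipinski HBD = 3.

3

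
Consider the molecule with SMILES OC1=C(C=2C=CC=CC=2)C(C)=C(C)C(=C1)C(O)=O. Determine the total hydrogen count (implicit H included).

14

Walk through each heavy atom and fill implicit hydrogens from standard valence (C 4, N 3, O 2, S 2, halogen 1):
  atom 1: O, bond orders sum to 1 (valence 2) → 1 H
  atom 2: C, bond orders sum to 4 (valence 4) → 0 H
  atom 3: C, bond orders sum to 4 (valence 4) → 0 H
  atom 4: C, bond orders sum to 4 (valence 4) → 0 H
  atom 5: C, bond orders sum to 3 (valence 4) → 1 H
  atom 6: C, bond orders sum to 3 (valence 4) → 1 H
  atom 7: C, bond orders sum to 3 (valence 4) → 1 H
  atom 8: C, bond orders sum to 3 (valence 4) → 1 H
  atom 9: C, bond orders sum to 3 (valence 4) → 1 H
  atom 10: C, bond orders sum to 4 (valence 4) → 0 H
  atom 11: C, bond orders sum to 1 (valence 4) → 3 H
  atom 12: C, bond orders sum to 4 (valence 4) → 0 H
  atom 13: C, bond orders sum to 1 (valence 4) → 3 H
  atom 14: C, bond orders sum to 4 (valence 4) → 0 H
  atom 15: C, bond orders sum to 3 (valence 4) → 1 H
  atom 16: C, bond orders sum to 4 (valence 4) → 0 H
  atom 17: O, bond orders sum to 1 (valence 2) → 1 H
  atom 18: O, bond orders sum to 2 (valence 2) → 0 H
Total hydrogens: 14.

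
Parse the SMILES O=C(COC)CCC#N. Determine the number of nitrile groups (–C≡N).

The nitrile motif appears at heavy-atom position 8 in the SMILES.
Other groups present: 1 ether, 1 ketone.
Nitrile count: 1.

1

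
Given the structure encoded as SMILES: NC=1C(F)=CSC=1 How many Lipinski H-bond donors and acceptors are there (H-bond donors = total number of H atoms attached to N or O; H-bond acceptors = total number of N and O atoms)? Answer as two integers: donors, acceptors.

Donors: find every N or O and count the H atoms it carries.
  atom 1 (N): bond orders sum to 1 → 2 H
Lipinski HBD = 2.
Acceptors: N atoms = 1, O atoms = 0 → HBA = 1.

2, 1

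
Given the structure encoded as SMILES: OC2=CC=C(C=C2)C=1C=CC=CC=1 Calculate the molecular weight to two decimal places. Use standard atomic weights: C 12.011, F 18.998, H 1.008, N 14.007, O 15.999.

First, the molecular formula is C12H10O (counting implicit H from valence).
  C: 12 × 12.011 = 144.132
  H: 10 × 1.008 = 10.080
  O: 1 × 15.999 = 15.999
Sum: 12×12.011 + 10×1.008 + 1×15.999 = 170.211 → 170.21 g/mol.

170.21 g/mol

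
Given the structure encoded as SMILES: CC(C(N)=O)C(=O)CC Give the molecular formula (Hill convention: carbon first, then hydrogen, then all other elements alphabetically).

Walk through each heavy atom and fill implicit hydrogens from standard valence (C 4, N 3, O 2, S 2, halogen 1):
  atom 1: C, bond orders sum to 1 (valence 4) → 3 H
  atom 2: C, bond orders sum to 3 (valence 4) → 1 H
  atom 3: C, bond orders sum to 4 (valence 4) → 0 H
  atom 4: N, bond orders sum to 1 (valence 3) → 2 H
  atom 5: O, bond orders sum to 2 (valence 2) → 0 H
  atom 6: C, bond orders sum to 4 (valence 4) → 0 H
  atom 7: O, bond orders sum to 2 (valence 2) → 0 H
  atom 8: C, bond orders sum to 2 (valence 4) → 2 H
  atom 9: C, bond orders sum to 1 (valence 4) → 3 H
Totals → C:6, H:11, N:1, O:2.
In Hill order: C6H11NO2.

C6H11NO2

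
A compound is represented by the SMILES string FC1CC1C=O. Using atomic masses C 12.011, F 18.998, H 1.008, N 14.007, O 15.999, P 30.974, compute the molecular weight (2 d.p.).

88.08 g/mol

First, the molecular formula is C4H5FO (counting implicit H from valence).
  C: 4 × 12.011 = 48.044
  F: 1 × 18.998 = 18.998
  H: 5 × 1.008 = 5.040
  O: 1 × 15.999 = 15.999
Sum: 4×12.011 + 1×18.998 + 5×1.008 + 1×15.999 = 88.081 → 88.08 g/mol.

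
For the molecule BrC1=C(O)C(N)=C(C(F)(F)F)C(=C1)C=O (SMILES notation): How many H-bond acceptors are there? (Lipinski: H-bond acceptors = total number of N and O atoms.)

3

N atoms: 1; O atoms: 2.
Lipinski HBA = 1 + 2 = 3.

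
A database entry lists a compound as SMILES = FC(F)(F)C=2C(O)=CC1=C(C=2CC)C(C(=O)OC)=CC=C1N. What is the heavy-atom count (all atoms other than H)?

Every atom symbol written in the SMILES (organic subset) is one heavy atom; implicit H are not written.
Heavy atoms by element → C:15, F:3, N:1, O:3.
Total: 22.

22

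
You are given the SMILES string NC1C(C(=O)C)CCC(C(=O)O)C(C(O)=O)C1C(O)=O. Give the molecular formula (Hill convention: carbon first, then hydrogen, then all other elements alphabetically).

Walk through each heavy atom and fill implicit hydrogens from standard valence (C 4, N 3, O 2, S 2, halogen 1):
  atom 1: N, bond orders sum to 1 (valence 3) → 2 H
  atom 2: C, bond orders sum to 3 (valence 4) → 1 H
  atom 3: C, bond orders sum to 3 (valence 4) → 1 H
  atom 4: C, bond orders sum to 4 (valence 4) → 0 H
  atom 5: O, bond orders sum to 2 (valence 2) → 0 H
  atom 6: C, bond orders sum to 1 (valence 4) → 3 H
  atom 7: C, bond orders sum to 2 (valence 4) → 2 H
  atom 8: C, bond orders sum to 2 (valence 4) → 2 H
  atom 9: C, bond orders sum to 3 (valence 4) → 1 H
  atom 10: C, bond orders sum to 4 (valence 4) → 0 H
  atom 11: O, bond orders sum to 2 (valence 2) → 0 H
  atom 12: O, bond orders sum to 1 (valence 2) → 1 H
  atom 13: C, bond orders sum to 3 (valence 4) → 1 H
  atom 14: C, bond orders sum to 4 (valence 4) → 0 H
  atom 15: O, bond orders sum to 1 (valence 2) → 1 H
  atom 16: O, bond orders sum to 2 (valence 2) → 0 H
  atom 17: C, bond orders sum to 3 (valence 4) → 1 H
  atom 18: C, bond orders sum to 4 (valence 4) → 0 H
  atom 19: O, bond orders sum to 1 (valence 2) → 1 H
  atom 20: O, bond orders sum to 2 (valence 2) → 0 H
Totals → C:12, H:17, N:1, O:7.

C12H17NO7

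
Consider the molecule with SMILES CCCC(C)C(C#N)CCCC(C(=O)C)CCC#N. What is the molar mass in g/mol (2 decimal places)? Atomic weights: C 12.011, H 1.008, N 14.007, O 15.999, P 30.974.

First, the molecular formula is C16H26N2O (counting implicit H from valence).
  C: 16 × 12.011 = 192.176
  H: 26 × 1.008 = 26.208
  N: 2 × 14.007 = 28.014
  O: 1 × 15.999 = 15.999
Sum: 16×12.011 + 26×1.008 + 2×14.007 + 1×15.999 = 262.397 → 262.40 g/mol.

262.40 g/mol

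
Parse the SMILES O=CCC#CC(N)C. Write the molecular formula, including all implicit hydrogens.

C6H9NO

Walk through each heavy atom and fill implicit hydrogens from standard valence (C 4, N 3, O 2, S 2, halogen 1):
  atom 1: O, bond orders sum to 2 (valence 2) → 0 H
  atom 2: C, bond orders sum to 3 (valence 4) → 1 H
  atom 3: C, bond orders sum to 2 (valence 4) → 2 H
  atom 4: C, bond orders sum to 4 (valence 4) → 0 H
  atom 5: C, bond orders sum to 4 (valence 4) → 0 H
  atom 6: C, bond orders sum to 3 (valence 4) → 1 H
  atom 7: N, bond orders sum to 1 (valence 3) → 2 H
  atom 8: C, bond orders sum to 1 (valence 4) → 3 H
Totals → C:6, H:9, N:1, O:1.
In Hill order: C6H9NO.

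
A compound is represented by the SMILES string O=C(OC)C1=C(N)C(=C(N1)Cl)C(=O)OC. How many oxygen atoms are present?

Scan the SMILES for O atoms (remember two-letter symbols like Cl and Br are single atoms).
Oxygen count: 4.

4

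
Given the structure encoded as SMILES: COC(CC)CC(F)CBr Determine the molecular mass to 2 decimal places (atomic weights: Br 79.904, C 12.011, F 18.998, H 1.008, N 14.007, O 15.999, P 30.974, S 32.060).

213.09 g/mol

First, the molecular formula is C7H14BrFO (counting implicit H from valence).
  Br: 1 × 79.904 = 79.904
  C: 7 × 12.011 = 84.077
  F: 1 × 18.998 = 18.998
  H: 14 × 1.008 = 14.112
  O: 1 × 15.999 = 15.999
Sum: 1×79.904 + 7×12.011 + 1×18.998 + 14×1.008 + 1×15.999 = 213.090 → 213.09 g/mol.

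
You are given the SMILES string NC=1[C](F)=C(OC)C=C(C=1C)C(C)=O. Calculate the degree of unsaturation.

5

Molecular formula: C10H12FNO2.
DoU = (2C + 2 + N − H − X) / 2, where X is the halogen count and O/S are ignored.
    = (2·10 + 2 + 1 − 12 − 1) / 2 = 10 / 2 = 5.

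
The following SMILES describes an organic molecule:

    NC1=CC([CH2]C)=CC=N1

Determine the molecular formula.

C7H10N2

Walk through each heavy atom and fill implicit hydrogens from standard valence (C 4, N 3, O 2, S 2, halogen 1):
  atom 1: N, bond orders sum to 1 (valence 3) → 2 H
  atom 2: C, bond orders sum to 4 (valence 4) → 0 H
  atom 3: C, bond orders sum to 3 (valence 4) → 1 H
  atom 4: C, bond orders sum to 4 (valence 4) → 0 H
  atom 5: C with explicit H count 2
  atom 6: C, bond orders sum to 1 (valence 4) → 3 H
  atom 7: C, bond orders sum to 3 (valence 4) → 1 H
  atom 8: C, bond orders sum to 3 (valence 4) → 1 H
  atom 9: N, bond orders sum to 3 (valence 3) → 0 H
Totals → C:7, H:10, N:2.
In Hill order: C7H10N2.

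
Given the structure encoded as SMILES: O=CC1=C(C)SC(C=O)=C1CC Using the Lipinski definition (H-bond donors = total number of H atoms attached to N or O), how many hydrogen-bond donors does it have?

Donors: find every N or O and count the H atoms it carries.
  atom 1 (O): bond orders sum to 2 → 0 H
  atom 9 (O): bond orders sum to 2 → 0 H
Lipinski HBD = 0.

0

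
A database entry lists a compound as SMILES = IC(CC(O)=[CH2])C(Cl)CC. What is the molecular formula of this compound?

C7H12ClIO

Walk through each heavy atom and fill implicit hydrogens from standard valence (C 4, N 3, O 2, S 2, halogen 1):
  atom 1: I (halogen, monovalent) → 0 H
  atom 2: C, bond orders sum to 3 (valence 4) → 1 H
  atom 3: C, bond orders sum to 2 (valence 4) → 2 H
  atom 4: C, bond orders sum to 4 (valence 4) → 0 H
  atom 5: O, bond orders sum to 1 (valence 2) → 1 H
  atom 6: C with explicit H count 2
  atom 7: C, bond orders sum to 3 (valence 4) → 1 H
  atom 8: Cl (halogen, monovalent) → 0 H
  atom 9: C, bond orders sum to 2 (valence 4) → 2 H
  atom 10: C, bond orders sum to 1 (valence 4) → 3 H
Totals → C:7, H:12, Cl:1, I:1, O:1.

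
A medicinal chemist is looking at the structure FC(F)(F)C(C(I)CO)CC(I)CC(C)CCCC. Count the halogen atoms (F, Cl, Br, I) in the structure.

Halogen atoms appear at heavy-atom positions 1, 3, 4, 7, 12 (3×F, 2×I).
Other groups present: 1 hydroxyl.
Halogen count: 5.

5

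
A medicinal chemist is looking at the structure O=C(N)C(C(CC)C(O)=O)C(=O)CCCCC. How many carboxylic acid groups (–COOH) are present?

1

The carboxylic acid motif appears at heavy-atom position 8 in the SMILES.
Other groups present: 1 amide, 1 ketone.
Carboxylic acid count: 1.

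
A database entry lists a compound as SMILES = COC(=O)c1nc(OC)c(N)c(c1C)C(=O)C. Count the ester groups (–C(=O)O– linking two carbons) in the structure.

1

The ester motif appears at heavy-atom position 3 in the SMILES.
Other groups present: 1 ether, 1 ketone, 1 primary amine.
Ester count: 1.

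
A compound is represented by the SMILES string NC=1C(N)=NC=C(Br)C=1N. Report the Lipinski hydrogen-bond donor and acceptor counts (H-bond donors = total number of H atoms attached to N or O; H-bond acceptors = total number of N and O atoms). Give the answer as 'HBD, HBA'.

6, 4

Donors: find every N or O and count the H atoms it carries.
  atom 1 (N): bond orders sum to 1 → 2 H
  atom 4 (N): bond orders sum to 1 → 2 H
  atom 5 (N): bond orders sum to 3 → 0 H
  atom 10 (N): bond orders sum to 1 → 2 H
Lipinski HBD = 6.
Acceptors: N atoms = 4, O atoms = 0 → HBA = 4.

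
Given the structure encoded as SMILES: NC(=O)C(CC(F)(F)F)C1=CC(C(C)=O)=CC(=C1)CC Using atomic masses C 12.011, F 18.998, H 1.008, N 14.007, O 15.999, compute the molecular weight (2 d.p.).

First, the molecular formula is C14H16F3NO2 (counting implicit H from valence).
  C: 14 × 12.011 = 168.154
  F: 3 × 18.998 = 56.994
  H: 16 × 1.008 = 16.128
  N: 1 × 14.007 = 14.007
  O: 2 × 15.999 = 31.998
Sum: 14×12.011 + 3×18.998 + 16×1.008 + 1×14.007 + 2×15.999 = 287.281 → 287.28 g/mol.

287.28 g/mol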